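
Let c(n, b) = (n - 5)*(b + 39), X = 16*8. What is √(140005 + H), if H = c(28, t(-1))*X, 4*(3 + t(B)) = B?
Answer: √245253 ≈ 495.23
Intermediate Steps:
t(B) = -3 + B/4
X = 128
c(n, b) = (-5 + n)*(39 + b)
H = 105248 (H = (-195 - 5*(-3 + (¼)*(-1)) + 39*28 + (-3 + (¼)*(-1))*28)*128 = (-195 - 5*(-3 - ¼) + 1092 + (-3 - ¼)*28)*128 = (-195 - 5*(-13/4) + 1092 - 13/4*28)*128 = (-195 + 65/4 + 1092 - 91)*128 = (3289/4)*128 = 105248)
√(140005 + H) = √(140005 + 105248) = √245253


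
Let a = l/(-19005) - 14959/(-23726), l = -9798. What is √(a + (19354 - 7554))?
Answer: √266603885974599624010/150304210 ≈ 108.63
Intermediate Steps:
a = 172254381/150304210 (a = -9798/(-19005) - 14959/(-23726) = -9798*(-1/19005) - 14959*(-1/23726) = 3266/6335 + 14959/23726 = 172254381/150304210 ≈ 1.1460)
√(a + (19354 - 7554)) = √(172254381/150304210 + (19354 - 7554)) = √(172254381/150304210 + 11800) = √(1773761932381/150304210) = √266603885974599624010/150304210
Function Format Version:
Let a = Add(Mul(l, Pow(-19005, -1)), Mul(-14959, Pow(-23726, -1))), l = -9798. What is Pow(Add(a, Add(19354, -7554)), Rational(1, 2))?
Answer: Mul(Rational(1, 150304210), Pow(266603885974599624010, Rational(1, 2))) ≈ 108.63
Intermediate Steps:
a = Rational(172254381, 150304210) (a = Add(Mul(-9798, Pow(-19005, -1)), Mul(-14959, Pow(-23726, -1))) = Add(Mul(-9798, Rational(-1, 19005)), Mul(-14959, Rational(-1, 23726))) = Add(Rational(3266, 6335), Rational(14959, 23726)) = Rational(172254381, 150304210) ≈ 1.1460)
Pow(Add(a, Add(19354, -7554)), Rational(1, 2)) = Pow(Add(Rational(172254381, 150304210), Add(19354, -7554)), Rational(1, 2)) = Pow(Add(Rational(172254381, 150304210), 11800), Rational(1, 2)) = Pow(Rational(1773761932381, 150304210), Rational(1, 2)) = Mul(Rational(1, 150304210), Pow(266603885974599624010, Rational(1, 2)))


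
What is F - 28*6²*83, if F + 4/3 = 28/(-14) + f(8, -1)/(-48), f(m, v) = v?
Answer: -1338677/16 ≈ -83667.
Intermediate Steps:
F = -53/16 (F = -4/3 + (28/(-14) - 1/(-48)) = -4/3 + (28*(-1/14) - 1*(-1/48)) = -4/3 + (-2 + 1/48) = -4/3 - 95/48 = -53/16 ≈ -3.3125)
F - 28*6²*83 = -53/16 - 28*6²*83 = -53/16 - 28*36*83 = -53/16 - 1008*83 = -53/16 - 83664 = -1338677/16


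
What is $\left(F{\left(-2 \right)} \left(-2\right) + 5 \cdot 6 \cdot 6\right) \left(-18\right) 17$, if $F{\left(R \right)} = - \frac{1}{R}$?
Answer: $-54774$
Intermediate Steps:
$\left(F{\left(-2 \right)} \left(-2\right) + 5 \cdot 6 \cdot 6\right) \left(-18\right) 17 = \left(- \frac{1}{-2} \left(-2\right) + 5 \cdot 6 \cdot 6\right) \left(-18\right) 17 = \left(\left(-1\right) \left(- \frac{1}{2}\right) \left(-2\right) + 5 \cdot 36\right) \left(-18\right) 17 = \left(\frac{1}{2} \left(-2\right) + 180\right) \left(-18\right) 17 = \left(-1 + 180\right) \left(-18\right) 17 = 179 \left(-18\right) 17 = \left(-3222\right) 17 = -54774$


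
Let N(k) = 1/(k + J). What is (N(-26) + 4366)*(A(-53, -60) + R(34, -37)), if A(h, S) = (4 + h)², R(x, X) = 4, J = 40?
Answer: 147005625/14 ≈ 1.0500e+7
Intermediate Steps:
N(k) = 1/(40 + k) (N(k) = 1/(k + 40) = 1/(40 + k))
(N(-26) + 4366)*(A(-53, -60) + R(34, -37)) = (1/(40 - 26) + 4366)*((4 - 53)² + 4) = (1/14 + 4366)*((-49)² + 4) = (1/14 + 4366)*(2401 + 4) = (61125/14)*2405 = 147005625/14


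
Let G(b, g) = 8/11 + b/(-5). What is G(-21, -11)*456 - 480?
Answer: 97176/55 ≈ 1766.8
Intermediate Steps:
G(b, g) = 8/11 - b/5 (G(b, g) = 8*(1/11) + b*(-1/5) = 8/11 - b/5)
G(-21, -11)*456 - 480 = (8/11 - 1/5*(-21))*456 - 480 = (8/11 + 21/5)*456 - 480 = (271/55)*456 - 480 = 123576/55 - 480 = 97176/55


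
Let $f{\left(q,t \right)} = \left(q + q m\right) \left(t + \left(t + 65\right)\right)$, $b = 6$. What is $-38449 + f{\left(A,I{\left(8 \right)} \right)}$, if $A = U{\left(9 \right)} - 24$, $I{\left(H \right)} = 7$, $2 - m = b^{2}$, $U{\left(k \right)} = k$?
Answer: $656$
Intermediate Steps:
$m = -34$ ($m = 2 - 6^{2} = 2 - 36 = -34$)
$A = -15$ ($A = 9 - 24 = -15$)
$f{\left(q,t \right)} = - 33 q \left(65 + 2 t\right)$ ($f{\left(q,t \right)} = \left(q + q \left(-34\right)\right) \left(t + \left(t + 65\right)\right) = \left(q - 34 q\right) \left(t + \left(65 + t\right)\right) = - 33 q \left(65 + 2 t\right)$)
$-38449 + f{\left(A,I{\left(8 \right)} \right)} = -38449 + 33 \left(-15\right) \left(-65 - 14\right) = -38449 + 33 \left(-15\right) \left(-79\right) = -38449 + 39105 = 656$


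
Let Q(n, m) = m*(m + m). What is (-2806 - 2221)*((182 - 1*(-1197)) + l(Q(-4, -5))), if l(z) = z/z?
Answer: -6937260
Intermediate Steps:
Q(n, m) = 2*m² (Q(n, m) = m*(2*m) = 2*m²)
l(z) = 1
(-2806 - 2221)*((182 - 1*(-1197)) + l(Q(-4, -5))) = (-2806 - 2221)*((182 - 1*(-1197)) + 1) = -5027*((182 + 1197) + 1) = -5027*(1379 + 1) = -5027*1380 = -6937260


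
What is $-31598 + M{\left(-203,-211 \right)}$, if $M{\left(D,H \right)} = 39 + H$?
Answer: $-31770$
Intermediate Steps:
$-31598 + M{\left(-203,-211 \right)} = -31598 + \left(39 - 211\right) = -31598 - 172 = -31770$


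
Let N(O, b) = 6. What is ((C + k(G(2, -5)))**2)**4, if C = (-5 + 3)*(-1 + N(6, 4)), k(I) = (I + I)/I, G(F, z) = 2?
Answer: 16777216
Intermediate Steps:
k(I) = 2 (k(I) = (2*I)/I = 2)
C = -10 (C = (-5 + 3)*(-1 + 6) = -2*5 = -10)
((C + k(G(2, -5)))**2)**4 = ((-10 + 2)**2)**4 = ((-8)**2)**4 = 64**4 = 16777216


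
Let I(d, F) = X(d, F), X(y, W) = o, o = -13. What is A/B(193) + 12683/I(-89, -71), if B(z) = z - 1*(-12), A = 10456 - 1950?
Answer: -2489437/2665 ≈ -934.12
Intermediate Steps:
A = 8506
X(y, W) = -13
I(d, F) = -13
B(z) = 12 + z (B(z) = z + 12 = 12 + z)
A/B(193) + 12683/I(-89, -71) = 8506/(12 + 193) + 12683/(-13) = 8506/205 + 12683*(-1/13) = 8506*(1/205) - 12683/13 = 8506/205 - 12683/13 = -2489437/2665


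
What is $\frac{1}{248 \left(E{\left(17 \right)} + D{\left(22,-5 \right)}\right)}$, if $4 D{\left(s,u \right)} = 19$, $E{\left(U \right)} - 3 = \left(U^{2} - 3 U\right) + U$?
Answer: $\frac{1}{65162} \approx 1.5346 \cdot 10^{-5}$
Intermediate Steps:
$E{\left(U \right)} = 3 + U^{2} - 2 U$ ($E{\left(U \right)} = 3 + \left(\left(U^{2} - 3 U\right) + U\right) = 3 + \left(U^{2} - 2 U\right) = 3 + U^{2} - 2 U$)
$D{\left(s,u \right)} = \frac{19}{4}$ ($D{\left(s,u \right)} = \frac{1}{4} \cdot 19 = \frac{19}{4}$)
$\frac{1}{248 \left(E{\left(17 \right)} + D{\left(22,-5 \right)}\right)} = \frac{1}{248 \left(\left(3 + 17^{2} - 34\right) + \frac{19}{4}\right)} = \frac{1}{248 \left(\left(3 + 289 - 34\right) + \frac{19}{4}\right)} = \frac{1}{248 \left(258 + \frac{19}{4}\right)} = \frac{1}{248 \cdot \frac{1051}{4}} = \frac{1}{65162}$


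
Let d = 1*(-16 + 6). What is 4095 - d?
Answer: 4105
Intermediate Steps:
d = -10 (d = 1*(-10) = -10)
4095 - d = 4095 - 1*(-10) = 4095 + 10 = 4105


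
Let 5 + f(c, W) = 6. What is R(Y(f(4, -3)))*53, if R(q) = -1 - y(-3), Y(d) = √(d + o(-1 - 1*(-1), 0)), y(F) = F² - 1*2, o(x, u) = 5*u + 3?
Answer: -424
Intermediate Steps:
f(c, W) = 1 (f(c, W) = -5 + 6 = 1)
o(x, u) = 3 + 5*u
y(F) = -2 + F² (y(F) = F² - 2 = -2 + F²)
Y(d) = √(3 + d) (Y(d) = √(d + (3 + 5*0)) = √(d + (3 + 0)) = √(d + 3) = √(3 + d))
R(q) = -8 (R(q) = -1 - (-2 + (-3)²) = -1 - (-2 + 9) = -1 - 1*7 = -1 - 7 = -8)
R(Y(f(4, -3)))*53 = -8*53 = -424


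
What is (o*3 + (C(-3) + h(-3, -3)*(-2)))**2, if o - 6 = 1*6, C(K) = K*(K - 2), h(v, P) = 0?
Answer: 2601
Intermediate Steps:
C(K) = K*(-2 + K)
o = 12 (o = 6 + 1*6 = 6 + 6 = 12)
(o*3 + (C(-3) + h(-3, -3)*(-2)))**2 = (12*3 + (-3*(-2 - 3) + 0*(-2)))**2 = (36 + (-3*(-5) + 0))**2 = (36 + (15 + 0))**2 = (36 + 15)**2 = 51**2 = 2601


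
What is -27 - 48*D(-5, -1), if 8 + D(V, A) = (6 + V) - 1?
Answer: 357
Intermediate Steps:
D(V, A) = -3 + V (D(V, A) = -8 + ((6 + V) - 1) = -8 + (5 + V) = -3 + V)
-27 - 48*D(-5, -1) = -27 - 48*(-3 - 5) = -27 - 48*(-8) = -27 + 384 = 357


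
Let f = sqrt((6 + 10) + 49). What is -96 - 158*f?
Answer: -96 - 158*sqrt(65) ≈ -1369.8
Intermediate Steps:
f = sqrt(65) (f = sqrt(16 + 49) = sqrt(65) ≈ 8.0623)
-96 - 158*f = -96 - 158*sqrt(65)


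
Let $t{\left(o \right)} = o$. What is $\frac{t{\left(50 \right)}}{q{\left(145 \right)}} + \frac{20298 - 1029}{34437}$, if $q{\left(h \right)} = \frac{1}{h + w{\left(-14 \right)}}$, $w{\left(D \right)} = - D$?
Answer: $\frac{91264473}{11479} \approx 7950.6$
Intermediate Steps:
$q{\left(h \right)} = \frac{1}{14 + h}$ ($q{\left(h \right)} = \frac{1}{h - -14} = \frac{1}{h + 14} = \frac{1}{14 + h}$)
$\frac{t{\left(50 \right)}}{q{\left(145 \right)}} + \frac{20298 - 1029}{34437} = \frac{50}{\frac{1}{14 + 145}} + \frac{20298 - 1029}{34437} = \frac{50}{\frac{1}{159}} + 19269 \cdot \frac{1}{34437} = 50 \frac{1}{\frac{1}{159}} + \frac{6423}{11479} = 50 \cdot 159 + \frac{6423}{11479} = 7950 + \frac{6423}{11479} = \frac{91264473}{11479}$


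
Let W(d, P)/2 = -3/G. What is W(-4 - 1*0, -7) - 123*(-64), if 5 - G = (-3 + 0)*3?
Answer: 55101/7 ≈ 7871.6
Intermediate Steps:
G = 14 (G = 5 - (-3 + 0)*3 = 5 - (-3)*3 = 5 - 1*(-9) = 5 + 9 = 14)
W(d, P) = -3/7 (W(d, P) = 2*(-3/14) = -3/7)
W(-4 - 1*0, -7) - 123*(-64) = -3/7 - 123*(-64) = -3/7 + 7872 = 55101/7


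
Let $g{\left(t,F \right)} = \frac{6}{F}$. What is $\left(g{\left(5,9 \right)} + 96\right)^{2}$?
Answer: $\frac{84100}{9} \approx 9344.4$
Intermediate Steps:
$\left(g{\left(5,9 \right)} + 96\right)^{2} = \left(\frac{6}{9} + 96\right)^{2} = \left(6 \cdot \frac{1}{9} + 96\right)^{2} = \left(\frac{2}{3} + 96\right)^{2} = \left(\frac{290}{3}\right)^{2} = \frac{84100}{9}$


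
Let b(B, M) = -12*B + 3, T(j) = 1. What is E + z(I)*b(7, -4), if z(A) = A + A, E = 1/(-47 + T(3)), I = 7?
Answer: -52165/46 ≈ -1134.0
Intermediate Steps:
b(B, M) = 3 - 12*B
E = -1/46 (E = 1/(-47 + 1) = 1/(-46) = -1/46 ≈ -0.021739)
z(A) = 2*A
E + z(I)*b(7, -4) = -1/46 + (2*7)*(3 - 12*7) = -1/46 + 14*(3 - 84) = -1/46 + 14*(-81) = -1/46 - 1134 = -52165/46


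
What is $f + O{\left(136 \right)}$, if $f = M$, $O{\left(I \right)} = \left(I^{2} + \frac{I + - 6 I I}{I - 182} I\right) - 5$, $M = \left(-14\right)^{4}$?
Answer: $\frac{8845981}{23} \approx 3.8461 \cdot 10^{5}$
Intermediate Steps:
$M = 38416$
$O{\left(I \right)} = -5 + I^{2} + \frac{I \left(I - 6 I^{2}\right)}{-182 + I}$ ($O{\left(I \right)} = \left(I^{2} + \frac{I - 6 I^{2}}{-182 + I} I\right) - 5 = \left(I^{2} + \frac{I \left(I - 6 I^{2}\right)}{-182 + I}\right) - 5 = -5 + I^{2} + \frac{I \left(I - 6 I^{2}\right)}{-182 + I}$)
$f = 38416$
$f + O{\left(136 \right)} = 38416 + \frac{910 - 181 \cdot 136^{2} - 680 - 5 \cdot 136^{3}}{-182 + 136} = 38416 + \frac{910 - 3347776 - 680 - 12577280}{-46} = 38416 - \frac{910 - 3347776 - 680 - 12577280}{46} = 38416 - - \frac{7962413}{23} = 38416 + \frac{7962413}{23} = \frac{8845981}{23}$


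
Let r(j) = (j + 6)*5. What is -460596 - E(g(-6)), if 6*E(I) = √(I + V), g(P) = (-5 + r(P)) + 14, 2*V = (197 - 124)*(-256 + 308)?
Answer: -460596 - √1907/6 ≈ -4.6060e+5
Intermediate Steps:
r(j) = 30 + 5*j (r(j) = (6 + j)*5 = 30 + 5*j)
V = 1898 (V = ((197 - 124)*(-256 + 308))/2 = (73*52)/2 = (½)*3796 = 1898)
g(P) = 39 + 5*P (g(P) = (-5 + (30 + 5*P)) + 14 = (25 + 5*P) + 14 = 39 + 5*P)
E(I) = √(1898 + I)/6 (E(I) = √(I + 1898)/6 = √(1898 + I)/6)
-460596 - E(g(-6)) = -460596 - √(1898 + (39 + 5*(-6)))/6 = -460596 - √(1898 + (39 - 30))/6 = -460596 - √(1898 + 9)/6 = -460596 - √1907/6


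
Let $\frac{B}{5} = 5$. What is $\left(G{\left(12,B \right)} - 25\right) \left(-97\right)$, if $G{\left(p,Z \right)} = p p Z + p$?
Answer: $-347939$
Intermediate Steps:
$B = 25$ ($B = 5 \cdot 5 = 25$)
$G{\left(p,Z \right)} = p + Z p^{2}$ ($G{\left(p,Z \right)} = p^{2} Z + p = Z p^{2} + p = p + Z p^{2}$)
$\left(G{\left(12,B \right)} - 25\right) \left(-97\right) = \left(12 \left(1 + 25 \cdot 12\right) - 25\right) \left(-97\right) = \left(12 \left(1 + 300\right) - 25\right) \left(-97\right) = \left(12 \cdot 301 - 25\right) \left(-97\right) = \left(3612 - 25\right) \left(-97\right) = 3587 \left(-97\right) = -347939$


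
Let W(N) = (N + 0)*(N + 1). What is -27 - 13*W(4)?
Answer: -287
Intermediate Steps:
W(N) = N*(1 + N)
-27 - 13*W(4) = -27 - 52*(1 + 4) = -27 - 52*5 = -27 - 13*20 = -27 - 260 = -287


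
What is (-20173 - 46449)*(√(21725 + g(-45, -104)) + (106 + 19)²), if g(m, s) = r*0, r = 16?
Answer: -1040968750 - 333110*√869 ≈ -1.0508e+9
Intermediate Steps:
g(m, s) = 0 (g(m, s) = 16*0 = 0)
(-20173 - 46449)*(√(21725 + g(-45, -104)) + (106 + 19)²) = (-20173 - 46449)*(√(21725 + 0) + (106 + 19)²) = -66622*(√21725 + 125²) = -66622*(5*√869 + 15625) = -66622*(15625 + 5*√869) = -1040968750 - 333110*√869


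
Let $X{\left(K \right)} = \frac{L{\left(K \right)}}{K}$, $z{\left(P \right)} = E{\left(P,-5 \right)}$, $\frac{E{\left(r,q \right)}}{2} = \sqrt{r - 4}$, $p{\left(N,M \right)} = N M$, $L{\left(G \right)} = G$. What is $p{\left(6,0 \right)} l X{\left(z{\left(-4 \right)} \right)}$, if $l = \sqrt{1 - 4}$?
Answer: $0$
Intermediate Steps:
$p{\left(N,M \right)} = M N$
$l = i \sqrt{3}$ ($l = \sqrt{-3} = i \sqrt{3} \approx 1.732 i$)
$E{\left(r,q \right)} = 2 \sqrt{-4 + r}$ ($E{\left(r,q \right)} = 2 \sqrt{r - 4} = 2 \sqrt{-4 + r}$)
$z{\left(P \right)} = 2 \sqrt{-4 + P}$
$X{\left(K \right)} = 1$ ($X{\left(K \right)} = \frac{K}{K} = 1$)
$p{\left(6,0 \right)} l X{\left(z{\left(-4 \right)} \right)} = 0 \cdot 6 i \sqrt{3} \cdot 1 = 0 i \sqrt{3} \cdot 1 = 0 \cdot 1 = 0$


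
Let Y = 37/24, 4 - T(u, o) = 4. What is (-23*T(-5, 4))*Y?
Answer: 0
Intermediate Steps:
T(u, o) = 0 (T(u, o) = 4 - 1*4 = 4 - 4 = 0)
Y = 37/24 (Y = 37*(1/24) = 37/24 ≈ 1.5417)
(-23*T(-5, 4))*Y = -23*0*(37/24) = 0*(37/24) = 0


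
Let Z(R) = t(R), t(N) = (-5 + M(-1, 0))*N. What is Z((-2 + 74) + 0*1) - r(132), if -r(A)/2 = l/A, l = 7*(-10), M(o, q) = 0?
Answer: -11915/33 ≈ -361.06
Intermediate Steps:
t(N) = -5*N (t(N) = (-5 + 0)*N = -5*N)
Z(R) = -5*R
l = -70
r(A) = 140/A (r(A) = -(-140)/A = 140/A)
Z((-2 + 74) + 0*1) - r(132) = -5*((-2 + 74) + 0*1) - 140/132 = -5*(72 + 0) - 140/132 = -5*72 - 1*35/33 = -360 - 35/33 = -11915/33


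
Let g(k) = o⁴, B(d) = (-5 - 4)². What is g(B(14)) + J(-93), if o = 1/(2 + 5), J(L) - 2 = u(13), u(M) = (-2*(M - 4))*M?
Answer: -557031/2401 ≈ -232.00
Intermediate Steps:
u(M) = M*(8 - 2*M) (u(M) = (-2*(-4 + M))*M = (8 - 2*M)*M = M*(8 - 2*M))
B(d) = 81 (B(d) = (-9)² = 81)
J(L) = -232 (J(L) = 2 + 2*13*(4 - 1*13) = 2 + 2*13*(4 - 13) = 2 + 2*13*(-9) = 2 - 234 = -232)
o = ⅐ (o = 1/7 = ⅐ ≈ 0.14286)
g(k) = 1/2401 (g(k) = (⅐)⁴ = 1/2401)
g(B(14)) + J(-93) = 1/2401 - 232 = -557031/2401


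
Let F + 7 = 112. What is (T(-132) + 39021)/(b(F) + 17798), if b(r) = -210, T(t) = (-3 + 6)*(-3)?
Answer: 9753/4397 ≈ 2.2181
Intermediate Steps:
T(t) = -9 (T(t) = 3*(-3) = -9)
F = 105 (F = -7 + 112 = 105)
(T(-132) + 39021)/(b(F) + 17798) = (-9 + 39021)/(-210 + 17798) = 39012/17588 = 39012*(1/17588) = 9753/4397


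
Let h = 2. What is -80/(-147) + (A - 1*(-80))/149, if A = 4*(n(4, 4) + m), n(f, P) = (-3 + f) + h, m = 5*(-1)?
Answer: 22504/21903 ≈ 1.0274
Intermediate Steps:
m = -5
n(f, P) = -1 + f (n(f, P) = (-3 + f) + 2 = -1 + f)
A = -8 (A = 4*((-1 + 4) - 5) = 4*(3 - 5) = 4*(-2) = -8)
-80/(-147) + (A - 1*(-80))/149 = -80/(-147) + (-8 - 1*(-80))/149 = -80*(-1/147) + (-8 + 80)*(1/149) = 80/147 + 72*(1/149) = 80/147 + 72/149 = 22504/21903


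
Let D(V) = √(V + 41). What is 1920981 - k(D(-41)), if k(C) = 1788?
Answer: 1919193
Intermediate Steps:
D(V) = √(41 + V)
1920981 - k(D(-41)) = 1920981 - 1*1788 = 1920981 - 1788 = 1919193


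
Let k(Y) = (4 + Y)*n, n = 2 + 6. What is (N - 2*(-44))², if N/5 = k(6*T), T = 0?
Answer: 61504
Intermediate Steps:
n = 8
k(Y) = 32 + 8*Y (k(Y) = (4 + Y)*8 = 32 + 8*Y)
N = 160 (N = 5*(32 + 8*(6*0)) = 5*(32 + 8*0) = 5*(32 + 0) = 5*32 = 160)
(N - 2*(-44))² = (160 - 2*(-44))² = (160 + 88)² = 248² = 61504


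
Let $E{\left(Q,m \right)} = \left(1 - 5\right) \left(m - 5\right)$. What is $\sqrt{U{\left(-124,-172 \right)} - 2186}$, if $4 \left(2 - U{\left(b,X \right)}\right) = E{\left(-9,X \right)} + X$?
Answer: $i \sqrt{2318} \approx 48.146 i$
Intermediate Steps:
$E{\left(Q,m \right)} = 20 - 4 m$ ($E{\left(Q,m \right)} = - 4 \left(-5 + m\right) = 20 - 4 m$)
$U{\left(b,X \right)} = -3 + \frac{3 X}{4}$ ($U{\left(b,X \right)} = 2 - \frac{\left(20 - 4 X\right) + X}{4} = 2 - \frac{20 - 3 X}{4} = 2 + \left(-5 + \frac{3 X}{4}\right) = -3 + \frac{3 X}{4}$)
$\sqrt{U{\left(-124,-172 \right)} - 2186} = \sqrt{\left(-3 + \frac{3}{4} \left(-172\right)\right) - 2186} = \sqrt{\left(-3 - 129\right) + \left(-17482 + 15296\right)} = \sqrt{-132 - 2186} = \sqrt{-2318} = i \sqrt{2318}$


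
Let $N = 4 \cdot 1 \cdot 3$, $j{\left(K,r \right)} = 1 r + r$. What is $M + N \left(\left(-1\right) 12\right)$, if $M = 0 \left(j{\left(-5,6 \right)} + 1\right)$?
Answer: $-144$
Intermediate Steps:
$j{\left(K,r \right)} = 2 r$ ($j{\left(K,r \right)} = r + r = 2 r$)
$M = 0$ ($M = 0 \left(2 \cdot 6 + 1\right) = 0 \left(12 + 1\right) = 0 \cdot 13 = 0$)
$N = 12$ ($N = 4 \cdot 3 = 12$)
$M + N \left(\left(-1\right) 12\right) = 0 + 12 \left(\left(-1\right) 12\right) = 0 + 12 \left(-12\right) = 0 - 144 = -144$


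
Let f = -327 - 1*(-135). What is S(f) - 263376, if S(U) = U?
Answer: -263568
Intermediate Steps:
f = -192 (f = -327 + 135 = -192)
S(f) - 263376 = -192 - 263376 = -263568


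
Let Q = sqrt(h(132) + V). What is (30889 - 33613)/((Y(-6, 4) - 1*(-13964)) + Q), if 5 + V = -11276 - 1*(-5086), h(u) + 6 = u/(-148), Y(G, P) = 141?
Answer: -284322948/1472283479 + 2724*I*sqrt(8490390)/7361417395 ≈ -0.19312 + 0.0010782*I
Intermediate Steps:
h(u) = -6 - u/148 (h(u) = -6 + u/(-148) = -6 + u*(-1/148) = -6 - u/148)
V = -6195 (V = -5 + (-11276 - 1*(-5086)) = -5 + (-11276 + 5086) = -5 - 6190 = -6195)
Q = I*sqrt(8490390)/37 (Q = sqrt((-6 - 1/148*132) - 6195) = sqrt((-6 - 33/37) - 6195) = sqrt(-255/37 - 6195) = sqrt(-229470/37) = I*sqrt(8490390)/37 ≈ 78.752*I)
(30889 - 33613)/((Y(-6, 4) - 1*(-13964)) + Q) = (30889 - 33613)/((141 - 1*(-13964)) + I*sqrt(8490390)/37) = -2724/((141 + 13964) + I*sqrt(8490390)/37) = -2724/(14105 + I*sqrt(8490390)/37)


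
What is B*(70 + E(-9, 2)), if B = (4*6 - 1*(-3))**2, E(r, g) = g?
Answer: 52488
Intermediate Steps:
B = 729 (B = (24 + 3)**2 = 27**2 = 729)
B*(70 + E(-9, 2)) = 729*(70 + 2) = 729*72 = 52488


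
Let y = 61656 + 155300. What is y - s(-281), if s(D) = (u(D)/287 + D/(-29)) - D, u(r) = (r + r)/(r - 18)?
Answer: 539188291724/2488577 ≈ 2.1667e+5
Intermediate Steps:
u(r) = 2*r/(-18 + r) (u(r) = (2*r)/(-18 + r) = 2*r/(-18 + r))
y = 216956
s(D) = -30*D/29 + 2*D/(287*(-18 + D)) (s(D) = ((2*D/(-18 + D))/287 + D/(-29)) - D = ((2*D/(-18 + D))*(1/287) + D*(-1/29)) - D = (2*D/(287*(-18 + D)) - D/29) - D = (-D/29 + 2*D/(287*(-18 + D))) - D = -30*D/29 + 2*D/(287*(-18 + D)))
y - s(-281) = 216956 - 2*(-281)*(77519 - 4305*(-281))/(8323*(-18 - 281)) = 216956 - 2*(-281)*(77519 + 1209705)/(8323*(-299)) = 216956 - 2*(-281)*(-1)*1287224/(8323*299) = 216956 - 1*723419888/2488577 = 216956 - 723419888/2488577 = 539188291724/2488577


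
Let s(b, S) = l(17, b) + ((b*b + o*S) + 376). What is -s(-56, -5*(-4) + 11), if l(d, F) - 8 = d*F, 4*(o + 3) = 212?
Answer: -4118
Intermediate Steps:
o = 50 (o = -3 + (1/4)*212 = -3 + 53 = 50)
l(d, F) = 8 + F*d (l(d, F) = 8 + d*F = 8 + F*d)
s(b, S) = 384 + b**2 + 17*b + 50*S (s(b, S) = (8 + b*17) + ((b*b + 50*S) + 376) = (8 + 17*b) + ((b**2 + 50*S) + 376) = (8 + 17*b) + (376 + b**2 + 50*S) = 384 + b**2 + 17*b + 50*S)
-s(-56, -5*(-4) + 11) = -(384 + (-56)**2 + 17*(-56) + 50*(-5*(-4) + 11)) = -(384 + 3136 - 952 + 50*(20 + 11)) = -(384 + 3136 - 952 + 50*31) = -(384 + 3136 - 952 + 1550) = -1*4118 = -4118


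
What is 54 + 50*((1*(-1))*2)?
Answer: -46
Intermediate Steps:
54 + 50*((1*(-1))*2) = 54 + 50*(-1*2) = 54 + 50*(-2) = 54 - 100 = -46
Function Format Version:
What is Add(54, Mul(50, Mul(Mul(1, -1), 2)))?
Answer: -46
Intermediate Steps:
Add(54, Mul(50, Mul(Mul(1, -1), 2))) = Add(54, Mul(50, Mul(-1, 2))) = Add(54, Mul(50, -2)) = Add(54, -100) = -46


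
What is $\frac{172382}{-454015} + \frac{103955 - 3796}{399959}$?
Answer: $- \frac{23472043953}{181587385385} \approx -0.12926$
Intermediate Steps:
$\frac{172382}{-454015} + \frac{103955 - 3796}{399959} = 172382 \left(- \frac{1}{454015}\right) + \left(103955 - 3796\right) \frac{1}{399959} = - \frac{172382}{454015} + 100159 \cdot \frac{1}{399959} = - \frac{172382}{454015} + \frac{100159}{399959} = - \frac{23472043953}{181587385385}$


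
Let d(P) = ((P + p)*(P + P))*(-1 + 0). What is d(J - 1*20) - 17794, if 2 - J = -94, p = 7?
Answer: -30410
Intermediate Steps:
J = 96 (J = 2 - 1*(-94) = 2 + 94 = 96)
d(P) = -2*P*(7 + P) (d(P) = ((P + 7)*(P + P))*(-1 + 0) = ((7 + P)*(2*P))*(-1) = (2*P*(7 + P))*(-1) = -2*P*(7 + P))
d(J - 1*20) - 17794 = -2*(96 - 1*20)*(7 + (96 - 1*20)) - 17794 = -2*(96 - 20)*(7 + (96 - 20)) - 17794 = -2*76*(7 + 76) - 17794 = -2*76*83 - 17794 = -12616 - 17794 = -30410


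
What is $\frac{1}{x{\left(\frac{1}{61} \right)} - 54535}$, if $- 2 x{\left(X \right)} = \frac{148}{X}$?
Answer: $- \frac{1}{59049} \approx -1.6935 \cdot 10^{-5}$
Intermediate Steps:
$x{\left(X \right)} = - \frac{74}{X}$ ($x{\left(X \right)} = - \frac{148 \frac{1}{X}}{2} = - \frac{74}{X}$)
$\frac{1}{x{\left(\frac{1}{61} \right)} - 54535} = \frac{1}{- \frac{74}{\frac{1}{61}} - 54535} = \frac{1}{- 74 \frac{1}{\frac{1}{61}} - 54535} = \frac{1}{\left(-74\right) 61 - 54535} = \frac{1}{-4514 - 54535} = \frac{1}{-59049} = - \frac{1}{59049}$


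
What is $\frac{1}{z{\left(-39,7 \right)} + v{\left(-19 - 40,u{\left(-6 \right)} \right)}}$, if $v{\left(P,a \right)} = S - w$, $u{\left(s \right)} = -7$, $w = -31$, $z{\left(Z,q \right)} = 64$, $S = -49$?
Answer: $\frac{1}{46} \approx 0.021739$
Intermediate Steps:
$v{\left(P,a \right)} = -18$ ($v{\left(P,a \right)} = -49 - -31 = -49 + 31 = -18$)
$\frac{1}{z{\left(-39,7 \right)} + v{\left(-19 - 40,u{\left(-6 \right)} \right)}} = \frac{1}{64 - 18} = \frac{1}{46}$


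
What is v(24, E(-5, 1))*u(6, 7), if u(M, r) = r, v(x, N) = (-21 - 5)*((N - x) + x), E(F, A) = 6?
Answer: -1092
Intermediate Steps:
v(x, N) = -26*N
v(24, E(-5, 1))*u(6, 7) = -26*6*7 = -156*7 = -1092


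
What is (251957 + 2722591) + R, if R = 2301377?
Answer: 5275925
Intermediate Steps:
(251957 + 2722591) + R = (251957 + 2722591) + 2301377 = 2974548 + 2301377 = 5275925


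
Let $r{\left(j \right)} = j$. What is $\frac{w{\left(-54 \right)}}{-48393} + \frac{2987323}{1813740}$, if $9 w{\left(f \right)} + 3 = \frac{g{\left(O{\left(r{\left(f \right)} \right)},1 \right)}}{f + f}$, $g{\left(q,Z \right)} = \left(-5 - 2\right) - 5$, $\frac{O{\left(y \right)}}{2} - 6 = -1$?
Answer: $\frac{205436042707}{124729086060} \approx 1.6471$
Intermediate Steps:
$O{\left(y \right)} = 10$ ($O{\left(y \right)} = 12 + 2 \left(-1\right) = 12 - 2 = 10$)
$g{\left(q,Z \right)} = -12$ ($g{\left(q,Z \right)} = -7 - 5 = -12$)
$w{\left(f \right)} = - \frac{1}{3} - \frac{2}{3 f}$ ($w{\left(f \right)} = - \frac{1}{3} + \frac{\left(-12\right) \frac{1}{f + f}}{9} = - \frac{1}{3} + \frac{\left(-12\right) \frac{1}{2 f}}{9} = - \frac{1}{3} + \frac{\left(-6\right) \frac{1}{f}}{9} = - \frac{1}{3} - \frac{2}{3 f}$)
$\frac{w{\left(-54 \right)}}{-48393} + \frac{2987323}{1813740} = \frac{\frac{1}{3} \frac{1}{-54} \left(-2 - -54\right)}{-48393} + \frac{2987323}{1813740} = \frac{1}{3} \left(- \frac{1}{54}\right) \left(-2 + 54\right) \left(- \frac{1}{48393}\right) + 2987323 \cdot \frac{1}{1813740} = \frac{1}{3} \left(- \frac{1}{54}\right) 52 \left(- \frac{1}{48393}\right) + \frac{2987323}{1813740} = \left(- \frac{26}{81}\right) \left(- \frac{1}{48393}\right) + \frac{2987323}{1813740} = \frac{26}{3919833} + \frac{2987323}{1813740} = \frac{205436042707}{124729086060}$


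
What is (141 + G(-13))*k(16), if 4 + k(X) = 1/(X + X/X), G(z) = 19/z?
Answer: -121538/221 ≈ -549.95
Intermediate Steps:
k(X) = -4 + 1/(1 + X) (k(X) = -4 + 1/(X + X/X) = -4 + 1/(X + 1) = -4 + 1/(1 + X))
(141 + G(-13))*k(16) = (141 + 19/(-13))*((-3 - 4*16)/(1 + 16)) = (141 + 19*(-1/13))*((-3 - 64)/17) = (141 - 19/13)*((1/17)*(-67)) = (1814/13)*(-67/17) = -121538/221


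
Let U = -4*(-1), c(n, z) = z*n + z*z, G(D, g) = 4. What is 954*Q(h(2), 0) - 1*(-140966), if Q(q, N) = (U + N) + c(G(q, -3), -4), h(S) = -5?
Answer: 144782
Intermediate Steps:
c(n, z) = z**2 + n*z (c(n, z) = n*z + z**2 = z**2 + n*z)
U = 4
Q(q, N) = 4 + N (Q(q, N) = (4 + N) - 4*(4 - 4) = (4 + N) - 4*0 = (4 + N) + 0 = 4 + N)
954*Q(h(2), 0) - 1*(-140966) = 954*(4 + 0) - 1*(-140966) = 954*4 + 140966 = 3816 + 140966 = 144782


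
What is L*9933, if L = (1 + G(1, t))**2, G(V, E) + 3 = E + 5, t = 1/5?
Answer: 2542848/25 ≈ 1.0171e+5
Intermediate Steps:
t = 1/5 ≈ 0.20000
G(V, E) = 2 + E (G(V, E) = -3 + (E + 5) = -3 + (5 + E) = 2 + E)
L = 256/25 (L = (1 + (2 + 1/5))**2 = (1 + 11/5)**2 = (16/5)**2 = 256/25 ≈ 10.240)
L*9933 = (256/25)*9933 = 2542848/25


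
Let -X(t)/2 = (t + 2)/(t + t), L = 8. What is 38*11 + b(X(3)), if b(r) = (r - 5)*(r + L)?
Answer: 3382/9 ≈ 375.78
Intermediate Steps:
X(t) = -(2 + t)/t (X(t) = -2*(t + 2)/(t + t) = -2*(2 + t)/(2*t) = -2*(2 + t)*1/(2*t) = -(2 + t)/t)
b(r) = (-5 + r)*(8 + r) (b(r) = (r - 5)*(r + 8) = (-5 + r)*(8 + r))
38*11 + b(X(3)) = 38*11 + (-40 + ((-2 - 1*3)/3)² + 3*((-2 - 1*3)/3)) = 418 + (-40 + ((-2 - 3)/3)² + 3*((-2 - 3)/3)) = 418 + (-40 + ((⅓)*(-5))² + 3*((⅓)*(-5))) = 418 + (-40 + (-5/3)² + 3*(-5/3)) = 418 + (-40 + 25/9 - 5) = 418 - 380/9 = 3382/9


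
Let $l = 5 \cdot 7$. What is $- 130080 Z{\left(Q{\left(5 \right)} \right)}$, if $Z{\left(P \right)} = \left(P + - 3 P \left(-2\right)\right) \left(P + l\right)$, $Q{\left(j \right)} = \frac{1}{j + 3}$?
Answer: $- \frac{7995855}{2} \approx -3.9979 \cdot 10^{6}$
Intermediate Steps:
$Q{\left(j \right)} = \frac{1}{3 + j}$
$l = 35$
$Z{\left(P \right)} = 7 P \left(35 + P\right)$ ($Z{\left(P \right)} = \left(P + - 3 P \left(-2\right)\right) \left(P + 35\right) = \left(P + 6 P\right) \left(35 + P\right) = 7 P \left(35 + P\right)$)
$- 130080 Z{\left(Q{\left(5 \right)} \right)} = - 130080 \frac{7 \left(35 + \frac{1}{3 + 5}\right)}{3 + 5} = - 130080 \frac{7 \left(35 + \frac{1}{8}\right)}{8} = - 130080 \cdot 7 \cdot \frac{1}{8} \left(35 + \frac{1}{8}\right) = - 130080 \cdot 7 \cdot \frac{1}{8} \cdot \frac{281}{8} = \left(-130080\right) \frac{1967}{64} = - \frac{7995855}{2}$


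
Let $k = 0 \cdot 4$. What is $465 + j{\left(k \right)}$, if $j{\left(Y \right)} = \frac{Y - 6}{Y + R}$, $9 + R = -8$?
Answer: $\frac{7911}{17} \approx 465.35$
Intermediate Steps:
$k = 0$
$R = -17$ ($R = -9 - 8 = -17$)
$j{\left(Y \right)} = \frac{-6 + Y}{-17 + Y}$ ($j{\left(Y \right)} = \frac{Y - 6}{Y - 17} = \frac{-6 + Y}{-17 + Y}$)
$465 + j{\left(k \right)} = 465 + \frac{-6 + 0}{-17 + 0} = 465 + \frac{1}{-17} \left(-6\right) = 465 - - \frac{6}{17} = 465 + \frac{6}{17} = \frac{7911}{17}$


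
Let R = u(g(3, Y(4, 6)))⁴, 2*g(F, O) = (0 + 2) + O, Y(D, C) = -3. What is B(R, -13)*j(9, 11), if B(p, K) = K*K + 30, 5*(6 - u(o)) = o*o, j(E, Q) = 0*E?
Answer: 0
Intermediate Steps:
j(E, Q) = 0
g(F, O) = 1 + O/2 (g(F, O) = ((0 + 2) + O)/2 = (2 + O)/2 = 1 + O/2)
u(o) = 6 - o²/5 (u(o) = 6 - o*o/5 = 6 - o²/5)
R = 200533921/160000 (R = (6 - (1 + (½)*(-3))²/5)⁴ = (6 - (1 - 3/2)²/5)⁴ = (6 - (-½)²/5)⁴ = (6 - ⅕*¼)⁴ = (6 - 1/20)⁴ = (119/20)⁴ = 200533921/160000 ≈ 1253.3)
B(p, K) = 30 + K² (B(p, K) = K² + 30 = 30 + K²)
B(R, -13)*j(9, 11) = (30 + (-13)²)*0 = (30 + 169)*0 = 199*0 = 0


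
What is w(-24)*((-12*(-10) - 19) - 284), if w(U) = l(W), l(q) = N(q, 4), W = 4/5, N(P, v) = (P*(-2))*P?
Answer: 5856/25 ≈ 234.24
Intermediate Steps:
N(P, v) = -2*P² (N(P, v) = (-2*P)*P = -2*P²)
W = ⅘ (W = 4*(⅕) = ⅘ ≈ 0.80000)
l(q) = -2*q²
w(U) = -32/25 (w(U) = -2*(⅘)² = -2*16/25 = -32/25)
w(-24)*((-12*(-10) - 19) - 284) = -32*((-12*(-10) - 19) - 284)/25 = -32*((120 - 19) - 284)/25 = -32*(101 - 284)/25 = -32/25*(-183) = 5856/25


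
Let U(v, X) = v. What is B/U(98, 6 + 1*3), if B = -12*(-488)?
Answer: 2928/49 ≈ 59.755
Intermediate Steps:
B = 5856
B/U(98, 6 + 1*3) = 5856/98 = 5856*(1/98) = 2928/49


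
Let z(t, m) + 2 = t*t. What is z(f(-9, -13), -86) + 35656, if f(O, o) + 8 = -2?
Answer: 35754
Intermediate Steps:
f(O, o) = -10 (f(O, o) = -8 - 2 = -10)
z(t, m) = -2 + t² (z(t, m) = -2 + t*t = -2 + t²)
z(f(-9, -13), -86) + 35656 = (-2 + (-10)²) + 35656 = (-2 + 100) + 35656 = 98 + 35656 = 35754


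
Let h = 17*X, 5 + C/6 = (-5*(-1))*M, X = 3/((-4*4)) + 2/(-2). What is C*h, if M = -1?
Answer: 4845/4 ≈ 1211.3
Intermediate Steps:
X = -19/16 (X = 3/(-16) + 2*(-½) = 3*(-1/16) - 1 = -3/16 - 1 = -19/16 ≈ -1.1875)
C = -60 (C = -30 + 6*(-5*(-1)*(-1)) = -30 + 6*(5*(-1)) = -30 + 6*(-5) = -30 - 30 = -60)
h = -323/16 (h = 17*(-19/16) = -323/16 ≈ -20.188)
C*h = -60*(-323/16) = 4845/4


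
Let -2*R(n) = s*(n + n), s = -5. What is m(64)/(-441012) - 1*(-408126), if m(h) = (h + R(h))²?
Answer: 14999026338/36751 ≈ 4.0813e+5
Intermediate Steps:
R(n) = 5*n (R(n) = -(-5)*(n + n)/2 = -(-5)*2*n/2 = -(-5)*n = 5*n)
m(h) = 36*h² (m(h) = (h + 5*h)² = (6*h)² = 36*h²)
m(64)/(-441012) - 1*(-408126) = (36*64²)/(-441012) - 1*(-408126) = (36*4096)*(-1/441012) + 408126 = 147456*(-1/441012) + 408126 = -12288/36751 + 408126 = 14999026338/36751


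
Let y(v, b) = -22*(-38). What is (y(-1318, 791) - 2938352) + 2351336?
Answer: -586180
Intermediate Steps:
y(v, b) = 836
(y(-1318, 791) - 2938352) + 2351336 = (836 - 2938352) + 2351336 = -2937516 + 2351336 = -586180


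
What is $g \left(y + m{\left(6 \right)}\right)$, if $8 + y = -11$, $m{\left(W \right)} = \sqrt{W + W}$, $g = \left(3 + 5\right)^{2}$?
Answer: $-1216 + 128 \sqrt{3} \approx -994.3$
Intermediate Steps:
$g = 64$ ($g = 8^{2} = 64$)
$m{\left(W \right)} = \sqrt{2} \sqrt{W}$ ($m{\left(W \right)} = \sqrt{2 W} = \sqrt{2} \sqrt{W}$)
$y = -19$ ($y = -8 - 11 = -19$)
$g \left(y + m{\left(6 \right)}\right) = 64 \left(-19 + \sqrt{2} \sqrt{6}\right) = 64 \left(-19 + 2 \sqrt{3}\right) = -1216 + 128 \sqrt{3}$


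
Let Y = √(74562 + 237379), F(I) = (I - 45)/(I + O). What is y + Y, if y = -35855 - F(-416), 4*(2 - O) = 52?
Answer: -15310546/427 + √311941 ≈ -35298.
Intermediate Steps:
O = -11 (O = 2 - ¼*52 = 2 - 13 = -11)
F(I) = (-45 + I)/(-11 + I) (F(I) = (I - 45)/(I - 11) = (-45 + I)/(-11 + I))
Y = √311941 ≈ 558.52
y = -15310546/427 (y = -35855 - (-45 - 416)/(-11 - 416) = -35855 - (-461)/(-427) = -35855 - (-1)*(-461)/427 = -35855 - 1*461/427 = -35855 - 461/427 = -15310546/427 ≈ -35856.)
y + Y = -15310546/427 + √311941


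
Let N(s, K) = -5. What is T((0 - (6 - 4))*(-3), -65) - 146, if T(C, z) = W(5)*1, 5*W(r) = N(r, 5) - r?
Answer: -148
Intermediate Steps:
W(r) = -1 - r/5 (W(r) = (-5 - r)/5 = -1 - r/5)
T(C, z) = -2 (T(C, z) = (-1 - 1/5*5)*1 = (-1 - 1)*1 = -2*1 = -2)
T((0 - (6 - 4))*(-3), -65) - 146 = -2 - 146 = -148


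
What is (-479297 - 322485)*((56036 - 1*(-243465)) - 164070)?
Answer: -108586138042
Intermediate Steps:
(-479297 - 322485)*((56036 - 1*(-243465)) - 164070) = -801782*((56036 + 243465) - 164070) = -801782*(299501 - 164070) = -801782*135431 = -108586138042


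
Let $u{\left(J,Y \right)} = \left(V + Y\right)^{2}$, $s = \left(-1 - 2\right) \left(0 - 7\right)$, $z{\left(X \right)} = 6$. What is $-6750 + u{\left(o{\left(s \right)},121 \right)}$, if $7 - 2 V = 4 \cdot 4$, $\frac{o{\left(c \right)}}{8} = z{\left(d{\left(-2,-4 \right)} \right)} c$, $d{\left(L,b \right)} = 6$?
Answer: $\frac{27289}{4} \approx 6822.3$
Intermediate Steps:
$s = 21$ ($s = \left(-3\right) \left(-7\right) = 21$)
$o{\left(c \right)} = 48 c$ ($o{\left(c \right)} = 8 \cdot 6 c = 48 c$)
$V = - \frac{9}{2}$ ($V = \frac{7}{2} - \frac{4 \cdot 4}{2} = \frac{7}{2} - 8 = - \frac{9}{2} \approx -4.5$)
$u{\left(J,Y \right)} = \left(- \frac{9}{2} + Y\right)^{2}$
$-6750 + u{\left(o{\left(s \right)},121 \right)} = -6750 + \frac{\left(-9 + 2 \cdot 121\right)^{2}}{4} = -6750 + \frac{\left(-9 + 242\right)^{2}}{4} = -6750 + \frac{233^{2}}{4} = -6750 + \frac{1}{4} \cdot 54289 = -6750 + \frac{54289}{4} = \frac{27289}{4}$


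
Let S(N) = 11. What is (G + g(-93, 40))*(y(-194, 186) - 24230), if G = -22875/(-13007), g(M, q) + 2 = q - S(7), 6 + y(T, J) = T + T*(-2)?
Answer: -8993246688/13007 ≈ -6.9142e+5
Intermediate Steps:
y(T, J) = -6 - T (y(T, J) = -6 + (T + T*(-2)) = -6 + (T - 2*T) = -6 - T)
g(M, q) = -13 + q (g(M, q) = -2 + (q - 1*11) = -2 + (q - 11) = -2 + (-11 + q) = -13 + q)
G = 22875/13007 (G = -22875*(-1/13007) = 22875/13007 ≈ 1.7587)
(G + g(-93, 40))*(y(-194, 186) - 24230) = (22875/13007 + (-13 + 40))*((-6 - 1*(-194)) - 24230) = (22875/13007 + 27)*((-6 + 194) - 24230) = 374064*(188 - 24230)/13007 = (374064/13007)*(-24042) = -8993246688/13007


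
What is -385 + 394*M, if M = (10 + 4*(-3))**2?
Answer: 1191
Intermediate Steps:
M = 4 (M = (10 - 12)**2 = (-2)**2 = 4)
-385 + 394*M = -385 + 394*4 = -385 + 1576 = 1191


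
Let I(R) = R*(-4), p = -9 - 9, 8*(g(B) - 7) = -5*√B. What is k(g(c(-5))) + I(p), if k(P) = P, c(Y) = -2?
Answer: 79 - 5*I*√2/8 ≈ 79.0 - 0.88388*I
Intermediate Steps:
g(B) = 7 - 5*√B/8 (g(B) = 7 + (-5*√B)/8 = 7 - 5*√B/8)
p = -18
I(R) = -4*R
k(g(c(-5))) + I(p) = (7 - 5*I*√2/8) - 4*(-18) = (7 - 5*I*√2/8) + 72 = 79 - 5*I*√2/8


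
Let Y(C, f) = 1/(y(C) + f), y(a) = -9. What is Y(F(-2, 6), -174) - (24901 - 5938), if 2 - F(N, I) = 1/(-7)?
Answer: -3470230/183 ≈ -18963.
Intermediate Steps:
F(N, I) = 15/7 (F(N, I) = 2 - 1/(-7) = 2 - 1*(-⅐) = 2 + ⅐ = 15/7)
Y(C, f) = 1/(-9 + f)
Y(F(-2, 6), -174) - (24901 - 5938) = 1/(-9 - 174) - (24901 - 5938) = 1/(-183) - 1*18963 = -1/183 - 18963 = -3470230/183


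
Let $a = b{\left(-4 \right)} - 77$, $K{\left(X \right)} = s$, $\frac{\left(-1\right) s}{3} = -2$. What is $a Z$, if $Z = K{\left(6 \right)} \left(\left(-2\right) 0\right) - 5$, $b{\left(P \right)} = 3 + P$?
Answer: $390$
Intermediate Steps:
$s = 6$ ($s = \left(-3\right) \left(-2\right) = 6$)
$K{\left(X \right)} = 6$
$a = -78$ ($a = \left(3 - 4\right) - 77 = -1 - 77 = -78$)
$Z = -5$ ($Z = 6 \left(\left(-2\right) 0\right) - 5 = 6 \cdot 0 - 5 = 0 - 5 = -5$)
$a Z = \left(-78\right) \left(-5\right) = 390$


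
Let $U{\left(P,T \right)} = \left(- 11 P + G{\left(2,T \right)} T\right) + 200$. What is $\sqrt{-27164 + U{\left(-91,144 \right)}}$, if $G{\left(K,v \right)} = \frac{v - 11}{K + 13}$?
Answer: $\frac{7 i \sqrt{12595}}{5} \approx 157.12 i$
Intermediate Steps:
$G{\left(K,v \right)} = \frac{-11 + v}{13 + K}$
$U{\left(P,T \right)} = 200 - 11 P + T \left(- \frac{11}{15} + \frac{T}{15}\right)$ ($U{\left(P,T \right)} = \left(- 11 P + \frac{-11 + T}{13 + 2} T\right) + 200 = \left(- 11 P + \frac{-11 + T}{15} T\right) + 200 = \left(- 11 P + \left(- \frac{11}{15} + \frac{T}{15}\right) T\right) + 200 = \left(- 11 P + T \left(- \frac{11}{15} + \frac{T}{15}\right)\right) + 200 = 200 - 11 P + T \left(- \frac{11}{15} + \frac{T}{15}\right)$)
$\sqrt{-27164 + U{\left(-91,144 \right)}} = \sqrt{-27164 + \left(200 - -1001 + \frac{1}{15} \cdot 144 \left(-11 + 144\right)\right)} = \sqrt{-27164 + \left(200 + 1001 + \frac{1}{15} \cdot 144 \cdot 133\right)} = \sqrt{-27164 + \left(200 + 1001 + \frac{6384}{5}\right)} = \sqrt{-27164 + \frac{12389}{5}} = \sqrt{- \frac{123431}{5}} = \frac{7 i \sqrt{12595}}{5}$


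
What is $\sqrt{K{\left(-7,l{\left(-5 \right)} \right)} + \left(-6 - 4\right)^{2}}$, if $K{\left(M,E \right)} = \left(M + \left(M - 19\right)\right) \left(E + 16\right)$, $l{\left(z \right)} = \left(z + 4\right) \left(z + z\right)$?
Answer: $i \sqrt{758} \approx 27.532 i$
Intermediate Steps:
$l{\left(z \right)} = 2 z \left(4 + z\right)$ ($l{\left(z \right)} = \left(4 + z\right) 2 z = 2 z \left(4 + z\right)$)
$K{\left(M,E \right)} = \left(-19 + 2 M\right) \left(16 + E\right)$ ($K{\left(M,E \right)} = \left(M + \left(-19 + M\right)\right) \left(16 + E\right) = \left(-19 + 2 M\right) \left(16 + E\right)$)
$\sqrt{K{\left(-7,l{\left(-5 \right)} \right)} + \left(-6 - 4\right)^{2}} = \sqrt{\left(-304 - 19 \cdot 2 \left(-5\right) \left(4 - 5\right) + 32 \left(-7\right) + 2 \cdot 2 \left(-5\right) \left(4 - 5\right) \left(-7\right)\right) + \left(-6 - 4\right)^{2}} = \sqrt{\left(-304 - 19 \cdot 2 \left(-5\right) \left(-1\right) - 224 + 2 \cdot 2 \left(-5\right) \left(-1\right) \left(-7\right)\right) + \left(-10\right)^{2}} = \sqrt{\left(-304 - 190 - 224 + 2 \cdot 10 \left(-7\right)\right) + 100} = \sqrt{\left(-304 - 190 - 224 - 140\right) + 100} = \sqrt{-858 + 100} = \sqrt{-758} = i \sqrt{758}$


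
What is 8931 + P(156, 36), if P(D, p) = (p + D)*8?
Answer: 10467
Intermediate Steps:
P(D, p) = 8*D + 8*p (P(D, p) = (D + p)*8 = 8*D + 8*p)
8931 + P(156, 36) = 8931 + (8*156 + 8*36) = 8931 + (1248 + 288) = 8931 + 1536 = 10467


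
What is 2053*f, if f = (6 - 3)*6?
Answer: 36954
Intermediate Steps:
f = 18 (f = 3*6 = 18)
2053*f = 2053*18 = 36954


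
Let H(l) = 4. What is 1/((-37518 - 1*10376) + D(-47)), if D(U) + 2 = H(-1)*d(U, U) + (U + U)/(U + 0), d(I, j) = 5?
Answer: -1/47874 ≈ -2.0888e-5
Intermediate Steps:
D(U) = 20 (D(U) = -2 + (4*5 + (U + U)/(U + 0)) = -2 + (20 + (2*U)/U) = -2 + (20 + 2) = -2 + 22 = 20)
1/((-37518 - 1*10376) + D(-47)) = 1/((-37518 - 1*10376) + 20) = 1/((-37518 - 10376) + 20) = 1/(-47894 + 20) = 1/(-47874) = -1/47874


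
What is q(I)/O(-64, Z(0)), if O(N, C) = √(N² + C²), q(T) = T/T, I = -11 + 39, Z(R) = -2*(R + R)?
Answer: 1/64 ≈ 0.015625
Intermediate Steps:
Z(R) = -4*R
I = 28
q(T) = 1
O(N, C) = √(C² + N²)
q(I)/O(-64, Z(0)) = 1/√((-4*0)² + (-64)²) = 1/√(0² + 4096) = 1/√(0 + 4096) = 1/√4096 = 1/64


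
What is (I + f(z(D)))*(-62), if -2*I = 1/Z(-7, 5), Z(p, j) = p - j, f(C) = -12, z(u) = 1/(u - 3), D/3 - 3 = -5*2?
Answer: 8897/12 ≈ 741.42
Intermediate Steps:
D = -21 (D = 9 + 3*(-5*2) = 9 + 3*(-10) = 9 - 30 = -21)
z(u) = 1/(-3 + u)
I = 1/24 (I = -1/(2*(-7 - 1*5)) = -1/(2*(-7 - 5)) = -½/(-12) = -½*(-1/12) = 1/24 ≈ 0.041667)
(I + f(z(D)))*(-62) = (1/24 - 12)*(-62) = -287/24*(-62) = 8897/12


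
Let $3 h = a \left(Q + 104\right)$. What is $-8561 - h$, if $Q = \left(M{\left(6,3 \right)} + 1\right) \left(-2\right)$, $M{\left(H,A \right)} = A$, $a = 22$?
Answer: $-9265$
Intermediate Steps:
$Q = -8$ ($Q = \left(3 + 1\right) \left(-2\right) = 4 \left(-2\right) = -8$)
$h = 704$ ($h = \frac{22 \left(-8 + 104\right)}{3} = \frac{22 \cdot 96}{3} = \frac{1}{3} \cdot 2112 = 704$)
$-8561 - h = -8561 - 704 = -9265$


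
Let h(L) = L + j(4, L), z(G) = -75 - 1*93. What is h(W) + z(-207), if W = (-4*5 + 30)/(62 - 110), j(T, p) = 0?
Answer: -4037/24 ≈ -168.21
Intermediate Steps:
z(G) = -168 (z(G) = -75 - 93 = -168)
W = -5/24 (W = (-20 + 30)/(-48) = 10*(-1/48) = -5/24 ≈ -0.20833)
h(L) = L (h(L) = L + 0 = L)
h(W) + z(-207) = -5/24 - 168 = -4037/24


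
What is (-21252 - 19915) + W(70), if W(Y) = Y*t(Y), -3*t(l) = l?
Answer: -128401/3 ≈ -42800.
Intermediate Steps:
t(l) = -l/3
W(Y) = -Y**2/3 (W(Y) = Y*(-Y/3) = -Y**2/3)
(-21252 - 19915) + W(70) = (-21252 - 19915) - 1/3*70**2 = -41167 - 1/3*4900 = -41167 - 4900/3 = -128401/3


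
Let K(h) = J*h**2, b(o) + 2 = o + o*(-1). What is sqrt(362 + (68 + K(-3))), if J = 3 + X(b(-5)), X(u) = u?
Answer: sqrt(439) ≈ 20.952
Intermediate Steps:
b(o) = -2 (b(o) = -2 + (o + o*(-1)) = -2 + (o - o) = -2 + 0 = -2)
J = 1 (J = 3 - 2 = 1)
K(h) = h**2 (K(h) = 1*h**2 = h**2)
sqrt(362 + (68 + K(-3))) = sqrt(362 + (68 + (-3)**2)) = sqrt(362 + (68 + 9)) = sqrt(362 + 77) = sqrt(439)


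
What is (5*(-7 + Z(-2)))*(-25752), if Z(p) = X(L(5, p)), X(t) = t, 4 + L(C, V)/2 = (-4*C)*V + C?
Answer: -9657000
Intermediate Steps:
L(C, V) = -8 + 2*C - 8*C*V (L(C, V) = -8 + 2*((-4*C)*V + C) = -8 + 2*(-4*C*V + C) = -8 + 2*(C - 4*C*V) = -8 + (2*C - 8*C*V) = -8 + 2*C - 8*C*V)
Z(p) = 2 - 40*p (Z(p) = -8 + 2*5 - 8*5*p = -8 + 10 - 40*p = 2 - 40*p)
(5*(-7 + Z(-2)))*(-25752) = (5*(-7 + (2 - 40*(-2))))*(-25752) = (5*(-7 + (2 + 80)))*(-25752) = (5*(-7 + 82))*(-25752) = (5*75)*(-25752) = 375*(-25752) = -9657000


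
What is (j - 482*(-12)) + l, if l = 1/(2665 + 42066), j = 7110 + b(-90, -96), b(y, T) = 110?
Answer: 581681925/44731 ≈ 13004.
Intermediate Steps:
j = 7220 (j = 7110 + 110 = 7220)
l = 1/44731 ≈ 2.2356e-5
(j - 482*(-12)) + l = (7220 - 482*(-12)) + 1/44731 = (7220 - 1*(-5784)) + 1/44731 = (7220 + 5784) + 1/44731 = 13004 + 1/44731 = 581681925/44731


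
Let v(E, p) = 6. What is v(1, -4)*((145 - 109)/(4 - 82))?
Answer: -36/13 ≈ -2.7692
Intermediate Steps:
v(1, -4)*((145 - 109)/(4 - 82)) = 6*((145 - 109)/(4 - 82)) = 6*(36/(-78)) = 6*(36*(-1/78)) = 6*(-6/13) = -36/13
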